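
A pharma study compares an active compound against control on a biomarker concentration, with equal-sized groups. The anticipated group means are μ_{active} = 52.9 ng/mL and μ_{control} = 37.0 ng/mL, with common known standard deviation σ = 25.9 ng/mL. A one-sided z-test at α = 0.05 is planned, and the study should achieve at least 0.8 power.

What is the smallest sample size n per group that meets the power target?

Standardized effect: d = |μ_{active} − μ_{control}| / σ = |52.9 − 37.0| / 25.9 = 0.6139
For power 0.8 need Φ(δ − z_{0.05}) = 0.8, so δ = z_{0.05} + z_{0.20} = 1.645 + 0.842 = 2.486.
δ = d·√(n/2) ⇒ n = 2(δ/d)² = 2 × (2.486 / 0.6139)² = 32.81.
Rounding up, n = 33 per group.

n = 33 per group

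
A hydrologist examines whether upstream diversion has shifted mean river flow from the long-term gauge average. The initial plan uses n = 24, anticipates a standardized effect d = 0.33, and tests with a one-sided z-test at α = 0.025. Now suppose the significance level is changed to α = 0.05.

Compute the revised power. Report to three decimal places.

Power ≈ 0.489

δ = d·√n = 0.33 × √24 = 1.6167 (unchanged). New critical value: z_{0.05} = 1.645.
Revised power = Φ(δ − 1.645) = Φ(-0.028) = 0.4888.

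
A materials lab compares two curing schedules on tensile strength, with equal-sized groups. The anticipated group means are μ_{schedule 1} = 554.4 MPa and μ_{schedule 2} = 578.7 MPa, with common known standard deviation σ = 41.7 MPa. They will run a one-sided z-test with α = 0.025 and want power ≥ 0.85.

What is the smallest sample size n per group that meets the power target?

Standardized effect: d = |μ_{schedule 1} − μ_{schedule 2}| / σ = |554.4 − 578.7| / 41.7 = 0.5827
For power 0.85 need Φ(δ − z_{0.025}) = 0.85, so δ = z_{0.025} + z_{0.15} = 1.960 + 1.036 = 2.996.
δ = d·√(n/2) ⇒ n = 2(δ/d)² = 2 × (2.996 / 0.5827)² = 52.88.
Round up to the next whole unit.

n = 53 per group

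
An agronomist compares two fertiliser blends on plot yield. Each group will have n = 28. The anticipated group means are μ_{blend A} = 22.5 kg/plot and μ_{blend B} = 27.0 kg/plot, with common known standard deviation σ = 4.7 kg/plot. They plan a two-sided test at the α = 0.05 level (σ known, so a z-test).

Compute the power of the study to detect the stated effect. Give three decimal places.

Standardized effect: d = |μ_{blend A} − μ_{blend B}| / σ = |22.5 − 27.0| / 4.7 = 0.9574
Noncentrality parameter: δ = d·√(n/2) = 0.9574 × √(28/2) = 3.5824
Two-sided α = 0.05 → critical value z_{0.025} = 1.960.
Power = Φ(δ − 1.960) + Φ(−δ − 1.960) = Φ(1.622) + Φ(-5.542) = 0.9476 + 0.0000 = 0.9476.

Power ≈ 0.948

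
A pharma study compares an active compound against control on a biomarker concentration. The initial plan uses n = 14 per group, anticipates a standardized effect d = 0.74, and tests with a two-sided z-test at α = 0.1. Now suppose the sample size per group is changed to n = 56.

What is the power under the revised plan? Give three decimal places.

With n = 56 per group: δ = d·√(n/2) = 0.74 × √(56/2) = 3.9157. Critical value z_{0.05} = 1.645.
Revised power = Φ(δ − 1.645) + Φ(−δ − 1.645) = Φ(2.271) + Φ(-5.561) = 0.9884 + 0.0000 = 0.9884.

Power ≈ 0.988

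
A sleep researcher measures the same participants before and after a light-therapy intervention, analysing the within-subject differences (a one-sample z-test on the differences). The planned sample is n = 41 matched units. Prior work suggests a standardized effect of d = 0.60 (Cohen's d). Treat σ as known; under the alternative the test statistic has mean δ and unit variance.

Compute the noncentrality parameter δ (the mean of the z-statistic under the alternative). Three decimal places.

The noncentrality parameter scales effect size by the design's sample-size factor: δ = d·√n = 0.60 × √41 = 3.8419

δ ≈ 3.842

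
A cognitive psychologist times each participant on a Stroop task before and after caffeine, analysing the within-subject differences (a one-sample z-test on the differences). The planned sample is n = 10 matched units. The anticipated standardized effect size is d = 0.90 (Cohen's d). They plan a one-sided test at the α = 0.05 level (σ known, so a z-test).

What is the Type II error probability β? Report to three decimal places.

β ≈ 0.115

Noncentrality parameter: δ = d·√n = 0.90 × √10 = 2.8460
One-sided α = 0.05 → critical value z_{0.05} = 1.645.
Power = Φ(δ − 1.645) = Φ(1.201) = 0.8852.
Type II error: β = 1 − power = 1 − 0.8852 = 0.1148.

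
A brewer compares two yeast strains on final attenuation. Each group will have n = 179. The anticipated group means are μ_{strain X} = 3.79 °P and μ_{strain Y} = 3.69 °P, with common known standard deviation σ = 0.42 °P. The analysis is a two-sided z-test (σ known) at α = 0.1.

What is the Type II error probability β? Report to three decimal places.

β ≈ 0.272

Standardized effect: d = |μ_{strain X} − μ_{strain Y}| / σ = |3.79 − 3.69| / 0.42 = 0.2381
Noncentrality parameter: δ = d·√(n/2) = 0.2381 × √(179/2) = 2.2525
Critical value for a two-sided test at α = 0.1: z_{α/2} = 1.645.
Power = Φ(δ − 1.645) + Φ(−δ − 1.645) = Φ(0.608) + Φ(-3.897) = 0.7283 + 0.0000 = 0.7283.
Type II error: β = 1 − power = 1 − 0.7283 = 0.2717.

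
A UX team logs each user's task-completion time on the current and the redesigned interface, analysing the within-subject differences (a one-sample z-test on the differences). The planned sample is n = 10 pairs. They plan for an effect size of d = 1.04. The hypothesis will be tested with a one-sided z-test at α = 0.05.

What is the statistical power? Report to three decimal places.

Power ≈ 0.950

Noncentrality parameter: δ = d·√n = 1.04 × √10 = 3.2888
One-sided α = 0.05 → critical value z_{0.05} = 1.645.
Power = Φ(δ − 1.645) = Φ(1.644) = 0.9499.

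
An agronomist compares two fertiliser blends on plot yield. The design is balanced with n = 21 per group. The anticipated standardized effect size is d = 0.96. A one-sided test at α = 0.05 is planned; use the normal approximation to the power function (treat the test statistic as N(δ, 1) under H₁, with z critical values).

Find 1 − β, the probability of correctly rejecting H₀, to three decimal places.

Noncentrality parameter: δ = d·√(n/2) = 0.96 × √(21/2) = 3.1108
Critical value for a one-sided test at α = 0.05: z_α = 1.645.
Power = Φ(δ − 1.645) = Φ(1.466) = 0.9287.

Power ≈ 0.929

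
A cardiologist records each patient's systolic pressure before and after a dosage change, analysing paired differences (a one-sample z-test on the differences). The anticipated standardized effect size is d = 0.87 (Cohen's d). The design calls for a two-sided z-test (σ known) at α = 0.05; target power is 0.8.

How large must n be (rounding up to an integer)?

For power 0.8 need Φ(δ − z_{0.025}) = 0.8, so δ = z_{0.025} + z_{0.20} = 1.960 + 0.842 = 2.802.
(For δ > 0 the lower-tail rejection region contributes negligibly to power, so the one-term inversion is standard.)
δ = d·√n ⇒ n = (δ/d)² = (2.802 / 0.87)² = 10.37.
Round up to the next whole unit.

n = 11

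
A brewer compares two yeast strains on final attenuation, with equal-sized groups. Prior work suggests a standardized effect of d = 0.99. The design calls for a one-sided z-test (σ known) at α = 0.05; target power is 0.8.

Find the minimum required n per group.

n = 13 per group

For power 0.8 need Φ(δ − z_{0.05}) = 0.8, so δ = z_{0.05} + z_{0.20} = 1.645 + 0.842 = 2.486.
δ = d·√(n/2) ⇒ n = 2(δ/d)² = 2 × (2.486 / 0.99)² = 12.62.
Rounding up, n = 13 per group.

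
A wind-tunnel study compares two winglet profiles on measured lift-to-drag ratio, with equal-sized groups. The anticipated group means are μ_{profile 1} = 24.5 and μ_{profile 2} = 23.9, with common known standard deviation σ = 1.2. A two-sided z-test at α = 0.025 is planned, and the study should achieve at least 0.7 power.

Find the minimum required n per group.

n = 62 per group

Standardized effect: d = |μ_{profile 1} − μ_{profile 2}| / σ = |24.5 − 23.9| / 1.2 = 0.5000
For power 0.7 need Φ(δ − z_{0.0125}) = 0.7, so δ = z_{0.0125} + z_{0.30} = 2.241 + 0.524 = 2.766.
(The Φ(−δ − z_{α/2}) term is vanishingly small for δ > 0 and is dropped in the standard sample-size formula.)
δ = d·√(n/2) ⇒ n = 2(δ/d)² = 2 × (2.766 / 0.5000)² = 61.20.
Rounding up, n = 62 per group.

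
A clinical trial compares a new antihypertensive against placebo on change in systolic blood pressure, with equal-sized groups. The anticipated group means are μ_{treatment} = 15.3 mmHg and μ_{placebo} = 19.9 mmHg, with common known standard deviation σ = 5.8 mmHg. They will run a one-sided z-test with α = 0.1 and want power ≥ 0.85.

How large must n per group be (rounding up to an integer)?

n = 18 per group

Standardized effect: d = |μ_{treatment} − μ_{placebo}| / σ = |15.3 − 19.9| / 5.8 = 0.7931
Set Φ(δ − 1.282) = 0.85; then δ − 1.282 = Φ⁻¹(0.85) = 1.036, giving δ = 2.318.
δ = d·√(n/2) ⇒ n = 2(δ/d)² = 2 × (2.318 / 0.7931)² = 17.08.
Round up to the next whole unit.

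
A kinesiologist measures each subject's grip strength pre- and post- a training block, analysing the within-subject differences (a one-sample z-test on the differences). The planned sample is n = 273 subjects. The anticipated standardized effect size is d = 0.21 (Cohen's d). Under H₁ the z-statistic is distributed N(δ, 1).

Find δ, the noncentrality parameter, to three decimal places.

The noncentrality parameter scales effect size by the design's sample-size factor: δ = d·√n = 0.21 × √273 = 3.4698

δ ≈ 3.470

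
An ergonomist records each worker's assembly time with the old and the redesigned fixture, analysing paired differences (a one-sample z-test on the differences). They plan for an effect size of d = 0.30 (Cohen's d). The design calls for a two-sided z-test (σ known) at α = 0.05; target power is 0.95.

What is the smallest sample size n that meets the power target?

For power 0.95 need Φ(δ − z_{0.025}) = 0.95, so δ = z_{0.025} + z_{0.05} = 1.960 + 1.645 = 3.605.
(For δ > 0 the lower-tail rejection region contributes negligibly to power, so the one-term inversion is standard.)
δ = d·√n ⇒ n = (δ/d)² = (3.605 / 0.30)² = 144.39.
Round up to the next whole unit.

n = 145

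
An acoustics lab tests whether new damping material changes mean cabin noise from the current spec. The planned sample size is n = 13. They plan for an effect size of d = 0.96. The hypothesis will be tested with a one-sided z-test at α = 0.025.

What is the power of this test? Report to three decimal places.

Noncentrality parameter: δ = d·√n = 0.96 × √13 = 3.4613
One-sided α = 0.025 → critical value z_{0.025} = 1.960.
Power = P(Z > 1.960 − δ) = Φ(1.501) = 0.9334.

Power ≈ 0.933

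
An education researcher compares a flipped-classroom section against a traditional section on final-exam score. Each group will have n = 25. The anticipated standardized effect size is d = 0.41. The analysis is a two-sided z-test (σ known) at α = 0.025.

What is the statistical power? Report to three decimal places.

Noncentrality parameter: λ = d·√(n/2) = 0.41 × √(25/2) = 1.4496
Critical value for a two-sided test at α = 0.025: z_{α/2} = 2.241.
Power = Φ(λ − 2.241) + Φ(−λ − 2.241) = Φ(-0.792) + Φ(-3.691) = 0.2142 + 0.0001 = 0.2143.

Power ≈ 0.214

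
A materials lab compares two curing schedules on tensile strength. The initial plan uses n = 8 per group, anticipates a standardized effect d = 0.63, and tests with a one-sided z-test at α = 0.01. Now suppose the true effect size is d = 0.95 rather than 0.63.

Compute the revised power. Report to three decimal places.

Power ≈ 0.335

With d = 0.95: δ = d·√(n/2) = 0.95 × √(8/2) = 1.9000. Critical value z_{0.01} = 2.326.
Revised power = Φ(δ − 2.326) = Φ(-0.426) = 0.3349.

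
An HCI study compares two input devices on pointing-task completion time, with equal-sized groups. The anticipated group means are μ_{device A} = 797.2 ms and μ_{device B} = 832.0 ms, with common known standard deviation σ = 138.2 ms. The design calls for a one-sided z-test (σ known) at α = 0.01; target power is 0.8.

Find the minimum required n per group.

Standardized effect: d = |μ_{device A} − μ_{device B}| / σ = |797.2 − 832.0| / 138.2 = 0.2518
Set Φ(δ − 2.326) = 0.8; then δ − 2.326 = Φ⁻¹(0.8) = 0.842, giving δ = 3.168.
δ = d·√(n/2) ⇒ n = 2(δ/d)² = 2 × (3.168 / 0.2518)² = 316.56.
Round up to the next whole unit.

n = 317 per group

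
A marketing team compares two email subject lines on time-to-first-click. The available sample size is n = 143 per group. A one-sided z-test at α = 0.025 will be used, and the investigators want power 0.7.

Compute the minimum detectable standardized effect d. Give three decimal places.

d ≈ 0.294

Need Φ(δ − 1.960) = 0.7, so δ = 1.960 + 0.524 = 2.484.
δ = d·√(n/2) ⇒ d = δ/√(n/2) = 2.484/√(143/2) = 0.2938.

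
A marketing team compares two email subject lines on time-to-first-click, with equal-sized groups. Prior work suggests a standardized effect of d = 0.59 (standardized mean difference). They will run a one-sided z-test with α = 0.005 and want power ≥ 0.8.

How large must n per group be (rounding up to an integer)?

For power 0.8 need Φ(δ − z_{0.005}) = 0.8, so δ = z_{0.005} + z_{0.20} = 2.576 + 0.842 = 3.417.
δ = d·√(n/2) ⇒ n = 2(δ/d)² = 2 × (3.417 / 0.59)² = 67.10.
Round up to the next whole unit.

n = 68 per group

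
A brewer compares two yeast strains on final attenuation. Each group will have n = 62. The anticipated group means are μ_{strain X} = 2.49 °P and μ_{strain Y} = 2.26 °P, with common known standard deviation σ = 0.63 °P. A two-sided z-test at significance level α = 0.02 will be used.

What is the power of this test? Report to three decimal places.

Standardized effect: d = |μ_{strain X} − μ_{strain Y}| / σ = |2.49 − 2.26| / 0.63 = 0.3651
Noncentrality parameter: δ = d·√(n/2) = 0.3651 × √(62/2) = 2.0327
Two-sided α = 0.02 → critical value z_{0.01} = 2.326.
Power = Φ(δ − 2.326) + Φ(−δ − 2.326) = Φ(-0.294) + Φ(-4.359) = 0.3845 + 0.0000 = 0.3845.

Power ≈ 0.385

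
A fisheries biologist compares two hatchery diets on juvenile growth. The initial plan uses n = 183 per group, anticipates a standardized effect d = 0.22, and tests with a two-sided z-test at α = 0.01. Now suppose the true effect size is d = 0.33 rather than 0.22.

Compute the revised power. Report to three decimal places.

Power ≈ 0.719

With d = 0.33: δ = d·√(n/2) = 0.33 × √(183/2) = 3.1566. Critical value z_{0.005} = 2.576.
Revised power = Φ(δ − 2.576) + Φ(−δ − 2.576) = Φ(0.581) + Φ(-5.732) = 0.7193 + 0.0000 = 0.7193.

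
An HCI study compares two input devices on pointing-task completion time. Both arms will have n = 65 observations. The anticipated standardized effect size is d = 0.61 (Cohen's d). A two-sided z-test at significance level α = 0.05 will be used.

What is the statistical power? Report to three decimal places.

Noncentrality parameter: δ = d·√(n/2) = 0.61 × √(65/2) = 3.4775
Two-sided α = 0.05 → critical value z_{0.025} = 1.960.
Power = Φ(δ − 1.960) + Φ(−δ − 1.960) = Φ(1.518) + Φ(-5.437) = 0.9354 + 0.0000 = 0.9354.

Power ≈ 0.935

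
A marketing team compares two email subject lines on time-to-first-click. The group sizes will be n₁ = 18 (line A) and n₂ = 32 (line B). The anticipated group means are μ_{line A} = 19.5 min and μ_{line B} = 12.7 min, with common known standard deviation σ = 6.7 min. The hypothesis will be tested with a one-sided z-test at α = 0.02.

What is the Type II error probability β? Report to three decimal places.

Standardized effect: d = |μ_{line A} − μ_{line B}| / σ = |19.5 − 12.7| / 6.7 = 1.0149
Noncentrality parameter: δ = d / √(1/n₁ + 1/n₂) = 1.0149 / √(1/18 + 1/32) = 3.4448
One-sided α = 0.02 → critical value z_{0.02} = 2.054.
Power = Φ(δ − 2.054) = Φ(1.391) = 0.9179.
Type II error: β = 1 − power = 1 − 0.9179 = 0.0821.

β ≈ 0.082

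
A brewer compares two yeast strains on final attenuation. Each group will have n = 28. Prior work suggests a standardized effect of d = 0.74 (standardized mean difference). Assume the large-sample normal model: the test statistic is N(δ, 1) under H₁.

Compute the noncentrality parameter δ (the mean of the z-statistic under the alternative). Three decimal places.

δ ≈ 2.769

δ = d·√(n/2) = 0.74 × √(28/2) = 2.7688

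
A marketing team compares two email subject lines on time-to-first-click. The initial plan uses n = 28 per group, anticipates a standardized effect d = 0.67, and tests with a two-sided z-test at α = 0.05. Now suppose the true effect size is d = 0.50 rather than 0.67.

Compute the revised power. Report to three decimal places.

With d = 0.50: δ = d·√(n/2) = 0.50 × √(28/2) = 1.8708. Critical value z_{0.025} = 1.960.
Revised power = Φ(δ − 1.960) + Φ(−δ − 1.960) = Φ(-0.089) + Φ(-3.831) = 0.4645 + 0.0001 = 0.4646.

Power ≈ 0.465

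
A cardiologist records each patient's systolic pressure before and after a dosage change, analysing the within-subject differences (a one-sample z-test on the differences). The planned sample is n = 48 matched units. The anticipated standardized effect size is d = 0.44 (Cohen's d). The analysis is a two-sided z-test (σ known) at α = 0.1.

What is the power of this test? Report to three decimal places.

Power ≈ 0.920

Noncentrality parameter: δ = d·√n = 0.44 × √48 = 3.0484
Critical value for a two-sided test at α = 0.1: z_{α/2} = 1.645.
Power = Φ(δ − 1.645) + Φ(−δ − 1.645) = Φ(1.404) + Φ(-4.693) = 0.9198 + 0.0000 = 0.9198.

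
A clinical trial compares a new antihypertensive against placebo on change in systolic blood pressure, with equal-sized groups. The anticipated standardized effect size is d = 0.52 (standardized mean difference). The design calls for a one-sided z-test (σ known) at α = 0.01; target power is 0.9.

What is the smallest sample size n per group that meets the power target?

Set Φ(δ − 2.326) = 0.9; then δ − 2.326 = Φ⁻¹(0.9) = 1.282, giving δ = 3.608.
δ = d·√(n/2) ⇒ n = 2(δ/d)² = 2 × (3.608 / 0.52)² = 96.28.
Rounding up, n = 97 per group.

n = 97 per group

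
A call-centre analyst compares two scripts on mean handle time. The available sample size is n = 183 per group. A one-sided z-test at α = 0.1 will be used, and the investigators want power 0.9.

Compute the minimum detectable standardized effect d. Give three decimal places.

d ≈ 0.268

Need Φ(δ − 1.282) = 0.9, so δ = 1.282 + 1.282 = 2.563.
δ = d·√(n/2) ⇒ d = δ/√(n/2) = 2.563/√(183/2) = 0.2680.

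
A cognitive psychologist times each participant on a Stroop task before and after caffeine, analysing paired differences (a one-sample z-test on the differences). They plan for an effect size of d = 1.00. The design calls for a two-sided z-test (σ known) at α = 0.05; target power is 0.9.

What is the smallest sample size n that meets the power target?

n = 11

Set Φ(δ − 1.960) = 0.9; then δ − 1.960 = Φ⁻¹(0.9) = 1.282, giving δ = 3.242.
(Ignoring the negligible lower-tail rejection probability gives the usual closed-form inversion.)
δ = d·√n ⇒ n = (δ/d)² = (3.242 / 1.00)² = 10.51.
Round up to the next whole unit.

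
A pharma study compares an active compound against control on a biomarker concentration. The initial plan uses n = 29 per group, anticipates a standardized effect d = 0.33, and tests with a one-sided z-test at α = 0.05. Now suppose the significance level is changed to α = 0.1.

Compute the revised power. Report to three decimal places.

δ = d·√(n/2) = 0.33 × √(29/2) = 1.2566 (unchanged). New critical value: z_{0.1} = 1.282.
Revised power = P(Z > 1.282 − δ) = Φ(-0.025) = 0.4900.

Power ≈ 0.490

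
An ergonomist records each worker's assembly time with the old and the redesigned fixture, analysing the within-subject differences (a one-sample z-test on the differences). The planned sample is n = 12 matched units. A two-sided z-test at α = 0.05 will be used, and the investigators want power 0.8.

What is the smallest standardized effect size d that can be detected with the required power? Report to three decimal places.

d ≈ 0.809

Required noncentrality: δ = z_{0.025} + z_{0.20} = 1.960 + 0.842 = 2.802.
(The second rejection-region term Φ(−δ − z_{α/2}) is negligible and dropped.)
δ = d·√n ⇒ d = δ/√n = 2.802/√12 = 0.8087.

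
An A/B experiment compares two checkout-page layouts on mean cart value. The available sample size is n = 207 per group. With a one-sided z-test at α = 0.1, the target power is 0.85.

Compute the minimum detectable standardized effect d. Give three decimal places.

Need Φ(δ − 1.282) = 0.85, so δ = 1.282 + 1.036 = 2.318.
δ = d·√(n/2) ⇒ d = δ/√(n/2) = 2.318/√(207/2) = 0.2278.

d ≈ 0.228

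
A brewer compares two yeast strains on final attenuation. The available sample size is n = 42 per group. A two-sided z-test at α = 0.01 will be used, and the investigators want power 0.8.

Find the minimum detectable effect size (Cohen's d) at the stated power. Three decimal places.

d ≈ 0.746

Need Φ(δ − 2.576) = 0.8, so δ = 2.576 + 0.842 = 3.417.
(Lower-tail contribution to power is negligible for δ > 0.)
δ = d·√(n/2) ⇒ d = δ/√(n/2) = 3.417/√(42/2) = 0.7457.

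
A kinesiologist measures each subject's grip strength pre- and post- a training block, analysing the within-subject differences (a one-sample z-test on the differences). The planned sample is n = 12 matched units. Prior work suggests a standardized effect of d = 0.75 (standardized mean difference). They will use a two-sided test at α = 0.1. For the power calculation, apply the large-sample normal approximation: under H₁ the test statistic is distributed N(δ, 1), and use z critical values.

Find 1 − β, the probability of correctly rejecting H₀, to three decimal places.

Noncentrality parameter: δ = d·√n = 0.75 × √12 = 2.5981
Critical value for a two-sided test at α = 0.1: z_{α/2} = 1.645.
Power = Φ(δ − 1.645) + Φ(−δ − 1.645) = Φ(0.953) + Φ(-4.243) = 0.8298 + 0.0000 = 0.8298.

Power ≈ 0.830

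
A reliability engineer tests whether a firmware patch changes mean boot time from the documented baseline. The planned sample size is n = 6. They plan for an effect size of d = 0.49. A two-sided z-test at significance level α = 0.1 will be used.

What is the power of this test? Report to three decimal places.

Power ≈ 0.331

Noncentrality parameter: δ = d·√n = 0.49 × √6 = 1.2002
Two-sided α = 0.1 → critical value z_{0.05} = 1.645.
Power = Φ(δ − 1.645) + Φ(−δ − 1.645) = Φ(-0.445) + Φ(-2.845) = 0.3283 + 0.0022 = 0.3305.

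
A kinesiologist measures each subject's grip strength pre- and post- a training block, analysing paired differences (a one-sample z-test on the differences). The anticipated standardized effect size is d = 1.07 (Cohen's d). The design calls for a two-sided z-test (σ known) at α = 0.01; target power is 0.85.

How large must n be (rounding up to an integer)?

n = 12

Set Φ(δ − 2.576) = 0.85; then δ − 2.576 = Φ⁻¹(0.85) = 1.036, giving δ = 3.612.
(Ignoring the negligible lower-tail rejection probability gives the usual closed-form inversion.)
δ = d·√n ⇒ n = (δ/d)² = (3.612 / 1.07)² = 11.40.
Rounding up, n = 12.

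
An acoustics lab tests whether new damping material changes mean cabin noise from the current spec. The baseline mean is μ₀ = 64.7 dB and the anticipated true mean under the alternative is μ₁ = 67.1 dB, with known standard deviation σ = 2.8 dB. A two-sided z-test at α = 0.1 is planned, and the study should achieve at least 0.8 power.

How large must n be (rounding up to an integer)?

n = 9

Standardized effect: d = |μ₁ − μ₀| / σ = |67.1 − 64.7| / 2.8 = 0.8571
Set Φ(δ − 1.645) = 0.8; then δ − 1.645 = Φ⁻¹(0.8) = 0.842, giving δ = 2.486.
(Ignoring the negligible lower-tail rejection probability gives the usual closed-form inversion.)
δ = d·√n ⇒ n = (δ/d)² = (2.486 / 0.8571)² = 8.42.
Round up to the next whole unit.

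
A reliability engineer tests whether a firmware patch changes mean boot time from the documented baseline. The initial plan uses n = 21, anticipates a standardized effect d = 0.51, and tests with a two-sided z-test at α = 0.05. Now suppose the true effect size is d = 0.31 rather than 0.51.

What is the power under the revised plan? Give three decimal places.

Power ≈ 0.295

With d = 0.31: δ = d·√n = 0.31 × √21 = 1.4206. Critical value z_{0.025} = 1.960.
Revised power = Φ(δ − 1.960) + Φ(−δ − 1.960) = Φ(-0.539) + Φ(-3.381) = 0.2948 + 0.0004 = 0.2952.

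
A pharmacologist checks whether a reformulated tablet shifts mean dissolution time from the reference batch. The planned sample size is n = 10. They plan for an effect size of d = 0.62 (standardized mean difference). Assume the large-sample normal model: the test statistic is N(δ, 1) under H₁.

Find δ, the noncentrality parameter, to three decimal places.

δ = d·√n = 0.62 × √10 = 1.9606

δ ≈ 1.961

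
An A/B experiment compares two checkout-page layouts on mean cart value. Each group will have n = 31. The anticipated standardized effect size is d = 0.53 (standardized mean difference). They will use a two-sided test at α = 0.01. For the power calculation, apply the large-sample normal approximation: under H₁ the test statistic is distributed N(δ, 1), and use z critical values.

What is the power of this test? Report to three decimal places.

Power ≈ 0.312

Noncentrality parameter: δ = d·√(n/2) = 0.53 × √(31/2) = 2.0866
Critical value for a two-sided test at α = 0.01: z_{α/2} = 2.576.
Power = Φ(δ − 2.576) + Φ(−δ − 2.576) = Φ(-0.489) + Φ(-4.662) = 0.3123 + 0.0000 = 0.3123.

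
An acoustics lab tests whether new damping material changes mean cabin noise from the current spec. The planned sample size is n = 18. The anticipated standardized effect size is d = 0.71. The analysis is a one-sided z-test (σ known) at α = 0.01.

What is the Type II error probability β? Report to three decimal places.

β ≈ 0.246

Noncentrality parameter: δ = d·√n = 0.71 × √18 = 3.0123
Critical value for a one-sided test at α = 0.01: z_α = 2.326.
Power = Φ(δ − 2.326) = Φ(0.686) = 0.7536.
Type II error: β = 1 − power = 1 − 0.7536 = 0.2464.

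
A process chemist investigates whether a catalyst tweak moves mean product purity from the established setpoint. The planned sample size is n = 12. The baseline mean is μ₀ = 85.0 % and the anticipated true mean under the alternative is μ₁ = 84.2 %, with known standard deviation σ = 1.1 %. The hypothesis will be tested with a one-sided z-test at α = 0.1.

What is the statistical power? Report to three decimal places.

Power ≈ 0.892

Standardized effect: d = |μ₁ − μ₀| / σ = |84.2 − 85.0| / 1.1 = 0.7273
Noncentrality parameter: δ = d·√n = 0.7273 × √12 = 2.5193
Critical value for a one-sided test at α = 0.1: z_α = 1.282.
Power = P(Z > 1.282 − δ) = Φ(1.238) = 0.8921.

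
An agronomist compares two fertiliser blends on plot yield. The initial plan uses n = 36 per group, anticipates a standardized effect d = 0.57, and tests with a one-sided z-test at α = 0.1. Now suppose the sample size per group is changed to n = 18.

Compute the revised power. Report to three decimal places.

With n = 18 per group: δ = d·√(n/2) = 0.57 × √(18/2) = 1.7100. Critical value z_{0.1} = 1.282.
Revised power = Φ(δ − 1.282) = Φ(0.428) = 0.6658.

Power ≈ 0.666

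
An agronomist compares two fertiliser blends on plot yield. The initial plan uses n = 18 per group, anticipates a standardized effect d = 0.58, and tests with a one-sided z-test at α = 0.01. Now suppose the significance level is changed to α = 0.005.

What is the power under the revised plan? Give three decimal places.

Power ≈ 0.202

δ = d·√(n/2) = 0.58 × √(18/2) = 1.7400 (unchanged). New critical value: z_{0.005} = 2.576.
Revised power = Φ(δ − 2.576) = Φ(-0.836) = 0.2016.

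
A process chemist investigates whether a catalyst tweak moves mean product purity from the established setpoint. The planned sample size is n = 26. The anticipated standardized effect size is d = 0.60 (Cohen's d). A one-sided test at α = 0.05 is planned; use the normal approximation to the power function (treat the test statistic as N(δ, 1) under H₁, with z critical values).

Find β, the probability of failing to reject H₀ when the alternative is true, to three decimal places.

β ≈ 0.079

Noncentrality parameter: δ = d·√n = 0.60 × √26 = 3.0594
One-sided α = 0.05 → critical value z_{0.05} = 1.645.
Power = Φ(δ − 1.645) = Φ(1.415) = 0.9214.
Type II error: β = 1 − power = 1 − 0.9214 = 0.0786.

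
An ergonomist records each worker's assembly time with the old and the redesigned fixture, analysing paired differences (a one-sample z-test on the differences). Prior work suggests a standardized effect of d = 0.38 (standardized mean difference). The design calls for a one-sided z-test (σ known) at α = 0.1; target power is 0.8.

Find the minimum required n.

n = 32

For power 0.8 need Φ(δ − z_{0.1}) = 0.8, so δ = z_{0.1} + z_{0.20} = 1.282 + 0.842 = 2.123.
δ = d·√n ⇒ n = (δ/d)² = (2.123 / 0.38)² = 31.22.
Round up to the next whole unit.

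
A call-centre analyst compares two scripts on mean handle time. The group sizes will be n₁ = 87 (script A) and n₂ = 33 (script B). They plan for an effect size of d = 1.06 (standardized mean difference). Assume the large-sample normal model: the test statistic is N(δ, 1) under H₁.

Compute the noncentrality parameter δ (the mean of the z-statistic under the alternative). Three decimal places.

δ ≈ 5.185

δ = d / √(1/n₁ + 1/n₂) = 1.06 / √(1/87 + 1/33) = 5.1848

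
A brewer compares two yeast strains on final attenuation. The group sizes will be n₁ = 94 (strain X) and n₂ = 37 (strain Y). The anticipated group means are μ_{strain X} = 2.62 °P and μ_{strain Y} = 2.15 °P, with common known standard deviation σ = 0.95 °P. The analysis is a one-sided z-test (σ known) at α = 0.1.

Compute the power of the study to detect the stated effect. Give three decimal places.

Standardized effect: d = |μ_{strain X} − μ_{strain Y}| / σ = |2.62 − 2.15| / 0.95 = 0.4947
Noncentrality parameter: δ = d / √(1/n₁ + 1/n₂) = 0.4947 / √(1/94 + 1/37) = 2.5492
One-sided α = 0.1 → critical value z_{0.1} = 1.282.
Power = Φ(δ − 1.282) = Φ(1.268) = 0.8975.

Power ≈ 0.898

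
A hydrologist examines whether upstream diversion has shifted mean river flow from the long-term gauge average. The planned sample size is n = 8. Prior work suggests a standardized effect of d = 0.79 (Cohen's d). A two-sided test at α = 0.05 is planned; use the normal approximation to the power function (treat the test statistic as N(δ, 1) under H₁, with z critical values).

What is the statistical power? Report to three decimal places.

Noncentrality parameter: δ = d·√n = 0.79 × √8 = 2.2345
Critical value for a two-sided test at α = 0.05: z_{α/2} = 1.960.
Power = Φ(δ − 1.960) + Φ(−δ − 1.960) = Φ(0.274) + Φ(-4.194) = 0.6081 + 0.0000 = 0.6082.

Power ≈ 0.608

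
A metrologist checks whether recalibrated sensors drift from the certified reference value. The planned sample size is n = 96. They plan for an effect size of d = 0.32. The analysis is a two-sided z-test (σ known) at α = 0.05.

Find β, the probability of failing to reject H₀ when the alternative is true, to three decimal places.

β ≈ 0.120

Noncentrality parameter: δ = d·√n = 0.32 × √96 = 3.1353
Two-sided α = 0.05 → critical value z_{0.025} = 1.960.
Power = Φ(δ − 1.960) + Φ(−δ − 1.960) = Φ(1.175) + Φ(-5.095) = 0.8801 + 0.0000 = 0.8801.
Type II error: β = 1 − power = 1 − 0.8801 = 0.1199.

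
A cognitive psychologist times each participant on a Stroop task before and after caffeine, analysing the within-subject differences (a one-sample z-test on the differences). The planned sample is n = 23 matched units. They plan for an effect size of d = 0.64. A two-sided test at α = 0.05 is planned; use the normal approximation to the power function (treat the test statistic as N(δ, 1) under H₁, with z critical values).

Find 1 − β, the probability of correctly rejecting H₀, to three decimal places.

Power ≈ 0.866

Noncentrality parameter: δ = d·√n = 0.64 × √23 = 3.0693
Critical value for a two-sided test at α = 0.05: z_{α/2} = 1.960.
Power = Φ(δ − 1.960) + Φ(−δ − 1.960) = Φ(1.109) + Φ(-5.029) = 0.8664 + 0.0000 = 0.8664.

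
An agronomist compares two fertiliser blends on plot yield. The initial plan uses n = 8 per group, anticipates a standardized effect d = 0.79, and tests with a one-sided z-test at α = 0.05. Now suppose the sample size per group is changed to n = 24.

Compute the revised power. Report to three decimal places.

Power ≈ 0.863

With n = 24 per group: δ = d·√(n/2) = 0.79 × √(24/2) = 2.7366. Critical value z_{0.05} = 1.645.
Revised power = P(Z > 1.645 − δ) = Φ(1.092) = 0.8625.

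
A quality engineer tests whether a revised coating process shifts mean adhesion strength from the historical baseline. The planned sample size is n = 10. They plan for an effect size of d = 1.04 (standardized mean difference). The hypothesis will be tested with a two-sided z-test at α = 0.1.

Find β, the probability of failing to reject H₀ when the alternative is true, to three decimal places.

Noncentrality parameter: δ = d·√n = 1.04 × √10 = 3.2888
Two-sided α = 0.1 → critical value z_{0.05} = 1.645.
Power = Φ(δ − 1.645) + Φ(−δ − 1.645) = Φ(1.644) + Φ(-4.934) = 0.9499 + 0.0000 = 0.9499.
Type II error: β = 1 − power = 1 − 0.9499 = 0.0501.

β ≈ 0.050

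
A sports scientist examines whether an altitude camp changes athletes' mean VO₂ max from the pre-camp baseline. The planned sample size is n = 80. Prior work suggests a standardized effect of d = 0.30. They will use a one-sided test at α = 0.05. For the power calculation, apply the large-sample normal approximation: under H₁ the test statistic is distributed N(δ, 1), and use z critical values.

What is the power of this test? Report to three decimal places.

Noncentrality parameter: δ = d·√n = 0.30 × √80 = 2.6833
One-sided α = 0.05 → critical value z_{0.05} = 1.645.
Power = Φ(δ − 1.645) = Φ(1.038) = 0.8505.

Power ≈ 0.850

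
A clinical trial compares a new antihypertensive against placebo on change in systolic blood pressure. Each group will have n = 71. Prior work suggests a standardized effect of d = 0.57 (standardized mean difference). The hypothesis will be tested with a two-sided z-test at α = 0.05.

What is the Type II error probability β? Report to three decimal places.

Noncentrality parameter: δ = d·√(n/2) = 0.57 × √(71/2) = 3.3962
Critical value for a two-sided test at α = 0.05: z_{α/2} = 1.960.
Power = Φ(δ − 1.960) + Φ(−δ − 1.960) = Φ(1.436) + Φ(-5.356) = 0.9245 + 0.0000 = 0.9245.
Type II error: β = 1 − power = 1 − 0.9245 = 0.0755.

β ≈ 0.075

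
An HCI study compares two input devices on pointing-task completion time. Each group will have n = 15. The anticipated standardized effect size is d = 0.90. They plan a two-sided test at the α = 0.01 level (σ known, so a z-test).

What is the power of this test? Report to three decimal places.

Noncentrality parameter: δ = d·√(n/2) = 0.90 × √(15/2) = 2.4648
Two-sided α = 0.01 → critical value z_{0.005} = 2.576.
Power = Φ(δ − 2.576) + Φ(−δ − 2.576) = Φ(-0.111) + Φ(-5.041) = 0.4558 + 0.0000 = 0.4558.

Power ≈ 0.456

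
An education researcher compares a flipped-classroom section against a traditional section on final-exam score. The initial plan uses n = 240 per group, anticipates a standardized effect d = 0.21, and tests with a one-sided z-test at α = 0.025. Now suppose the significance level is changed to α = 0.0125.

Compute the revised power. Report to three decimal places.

δ = d·√(n/2) = 0.21 × √(240/2) = 2.3004 (unchanged). New critical value: z_{0.0125} = 2.241.
Revised power = Φ(δ − 2.241) = Φ(0.059) = 0.5235.

Power ≈ 0.524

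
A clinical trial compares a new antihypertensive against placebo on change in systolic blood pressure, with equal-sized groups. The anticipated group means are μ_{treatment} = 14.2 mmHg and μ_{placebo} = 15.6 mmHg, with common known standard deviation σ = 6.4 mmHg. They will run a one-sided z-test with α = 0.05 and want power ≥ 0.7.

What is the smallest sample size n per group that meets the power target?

Standardized effect: d = |μ_{treatment} − μ_{placebo}| / σ = |14.2 − 15.6| / 6.4 = 0.2187
Set Φ(δ − 1.645) = 0.7; then δ − 1.645 = Φ⁻¹(0.7) = 0.524, giving δ = 2.169.
δ = d·√(n/2) ⇒ n = 2(δ/d)² = 2 × (2.169 / 0.2187)² = 196.68.
Rounding up, n = 197 per group.

n = 197 per group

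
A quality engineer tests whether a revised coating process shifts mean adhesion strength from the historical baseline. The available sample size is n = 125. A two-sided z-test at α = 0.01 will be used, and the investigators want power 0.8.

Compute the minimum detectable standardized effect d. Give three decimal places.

Required noncentrality: δ = z_{0.005} + z_{0.20} = 2.576 + 0.842 = 3.417.
(The second rejection-region term Φ(−δ − z_{α/2}) is negligible and dropped.)
δ = d·√n ⇒ d = δ/√n = 3.417/√125 = 0.3057.

d ≈ 0.306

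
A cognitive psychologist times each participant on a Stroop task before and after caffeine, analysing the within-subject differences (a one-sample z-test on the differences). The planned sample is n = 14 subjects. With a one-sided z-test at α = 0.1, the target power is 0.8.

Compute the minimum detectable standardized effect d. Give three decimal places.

Required noncentrality: δ = z_{0.1} + z_{0.20} = 1.282 + 0.842 = 2.123.
δ = d·√n ⇒ d = δ/√n = 2.123/√14 = 0.5674.

d ≈ 0.567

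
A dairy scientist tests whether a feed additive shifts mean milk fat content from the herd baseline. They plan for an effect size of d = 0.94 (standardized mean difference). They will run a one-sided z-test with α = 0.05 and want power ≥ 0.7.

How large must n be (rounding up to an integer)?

For power 0.7 need Φ(δ − z_{0.05}) = 0.7, so δ = z_{0.05} + z_{0.30} = 1.645 + 0.524 = 2.169.
δ = d·√n ⇒ n = (δ/d)² = (2.169 / 0.94)² = 5.33.
Rounding up, n = 6.

n = 6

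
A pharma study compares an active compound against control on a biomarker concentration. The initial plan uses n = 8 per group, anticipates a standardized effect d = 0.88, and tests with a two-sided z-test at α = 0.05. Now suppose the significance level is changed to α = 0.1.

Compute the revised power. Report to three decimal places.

δ = d·√(n/2) = 0.88 × √(8/2) = 1.7600 (unchanged). New critical value: z_{0.05} = 1.645.
Revised power = Φ(δ − 1.645) + Φ(−δ − 1.645) = Φ(0.115) + Φ(-3.405) = 0.5458 + 0.0003 = 0.5462.

Power ≈ 0.546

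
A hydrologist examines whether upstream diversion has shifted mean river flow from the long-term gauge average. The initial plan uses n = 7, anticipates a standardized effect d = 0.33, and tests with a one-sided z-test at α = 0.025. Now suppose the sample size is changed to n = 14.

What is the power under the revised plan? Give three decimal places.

Power ≈ 0.234

With n = 14: δ = d·√n = 0.33 × √14 = 1.2347. Critical value z_{0.025} = 1.960.
Revised power = P(Z > 1.960 − δ) = Φ(-0.725) = 0.2342.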